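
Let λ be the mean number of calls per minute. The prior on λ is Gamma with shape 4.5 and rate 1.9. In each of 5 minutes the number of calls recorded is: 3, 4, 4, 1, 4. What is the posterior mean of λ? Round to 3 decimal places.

Total count ∑xᵢ = 16 over n = 5 minutes.
Gamma is conjugate to the Poisson likelihood: posterior is Gamma(shape = 4.5+16 = 20.5, rate = 1.9+5 = 6.9).
Posterior mean = shape/rate = 20.5/6.9 = 2.971.

Posterior mean ≈ 2.971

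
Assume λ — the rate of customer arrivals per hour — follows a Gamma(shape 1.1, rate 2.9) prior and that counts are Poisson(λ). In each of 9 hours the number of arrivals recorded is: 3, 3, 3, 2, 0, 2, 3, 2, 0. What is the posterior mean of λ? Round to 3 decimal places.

Posterior mean ≈ 1.605

Total count ∑xᵢ = 18 over n = 9 hours.
Gamma is conjugate to the Poisson likelihood: posterior is Gamma(shape = 1.1+18 = 19.1, rate = 2.9+9 = 11.9).
Posterior mean = shape/rate = 19.1/11.9 = 1.605.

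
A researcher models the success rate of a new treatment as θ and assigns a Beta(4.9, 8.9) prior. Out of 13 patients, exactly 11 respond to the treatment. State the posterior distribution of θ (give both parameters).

Posterior: Beta(15.9, 10.9)

Observing 11 successes and 2 failures updates Beta(4.9, 8.9) by adding the success and failure counts to the two shape parameters: α = 4.9+11 = 15.9, β = 8.9+2 = 10.9.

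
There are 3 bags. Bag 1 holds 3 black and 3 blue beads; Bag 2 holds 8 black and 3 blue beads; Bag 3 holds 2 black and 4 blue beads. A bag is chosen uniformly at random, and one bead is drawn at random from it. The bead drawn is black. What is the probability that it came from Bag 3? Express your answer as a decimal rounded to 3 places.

Tabulate prior·likelihood by source: [1] prior 0.333333, lik 0.5, product 0.1667; [2] prior 0.333333, lik 0.7273, product 0.2424; [3] prior 0.333333, lik 0.3333, product 0.1111.
Normalizing constant = 0.52020; the posterior for Bag 3 is its product over the sum, 0.1111/0.52020 = 0.214.

Posterior probability ≈ 0.214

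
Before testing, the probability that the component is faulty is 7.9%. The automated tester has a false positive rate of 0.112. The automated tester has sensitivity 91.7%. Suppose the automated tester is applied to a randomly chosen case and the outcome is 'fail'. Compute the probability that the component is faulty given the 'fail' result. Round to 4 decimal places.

P(H | E) ≈ 0.4126

Write H for 'the component is faulty'. Prior odds H:¬H = 0.079/0.921 = 0.085776. For the 'fail' outcome, the likelihood ratio is 0.917/0.112 = 8.1875.
Posterior odds = 0.085776 × 8.1875 = 0.70229, so P(H|E) = 0.70229/(1+0.70229) = 0.4126.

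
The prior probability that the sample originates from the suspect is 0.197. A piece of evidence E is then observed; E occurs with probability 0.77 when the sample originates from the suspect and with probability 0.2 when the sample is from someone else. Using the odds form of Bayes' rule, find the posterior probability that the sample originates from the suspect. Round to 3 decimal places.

Posterior probability ≈ 0.486

Prior odds = 0.197/(1−0.197) = 0.24533. In log-odds, ln(0.24533) = -1.4052.
Add log likelihood ratio: ln(3.8500) = 1.3481.
Posterior log-odds = -0.057078, so posterior odds = exp(-0.057078) = 0.94452. Converting, P(H|E) = 0.94452/1.9445 = 0.486.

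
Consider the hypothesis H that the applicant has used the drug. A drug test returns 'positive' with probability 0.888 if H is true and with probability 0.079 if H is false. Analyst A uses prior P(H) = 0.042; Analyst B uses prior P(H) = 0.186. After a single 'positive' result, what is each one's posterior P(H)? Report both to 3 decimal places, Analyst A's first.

Analyst A: 0.330; Analyst B: 0.720

The likelihood ratio for a 'positive' result is 0.888/0.079 = 11.241.
Analyst A: prior odds 0.042/0.958 = 0.043841; posterior odds 0.49280; posterior probability 0.330.
Analyst B: prior odds 0.186/0.814 = 0.22850; posterior odds 2.5685; posterior probability 0.720.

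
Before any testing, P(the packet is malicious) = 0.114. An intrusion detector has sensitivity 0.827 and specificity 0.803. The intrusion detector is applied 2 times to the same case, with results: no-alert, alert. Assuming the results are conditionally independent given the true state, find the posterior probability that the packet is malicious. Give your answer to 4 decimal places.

Posterior P(H) ≈ 0.1042

With H the event that the packet is malicious, the joint likelihood of the observed sequence is P(data|H) = 0.173·0.827 = 0.14307 and P(data|¬H) = 0.803·0.197 = 0.15819.
Bayes: P(H|data) = 0.114·0.14307 / (0.114·0.14307 + 0.886·0.15819) = 0.016310/0.15647 = 0.1042.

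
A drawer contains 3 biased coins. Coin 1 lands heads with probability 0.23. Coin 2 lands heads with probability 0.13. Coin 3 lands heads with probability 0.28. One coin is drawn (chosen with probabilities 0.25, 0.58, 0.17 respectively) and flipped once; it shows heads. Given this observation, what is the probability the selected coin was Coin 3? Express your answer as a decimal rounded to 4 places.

Posterior probability ≈ 0.2637

P(heads|C1) = 0.23; P(heads|C2) = 0.13; P(heads|C3) = 0.28.
Prior × likelihood for each source: 0.25·0.23=0.05750, 0.58·0.13=0.07540, 0.17·0.28=0.04760. Summing gives P(heads) = 0.18050.
P(Coin 3 | heads) = 0.04760 / 0.18050 = 0.2637.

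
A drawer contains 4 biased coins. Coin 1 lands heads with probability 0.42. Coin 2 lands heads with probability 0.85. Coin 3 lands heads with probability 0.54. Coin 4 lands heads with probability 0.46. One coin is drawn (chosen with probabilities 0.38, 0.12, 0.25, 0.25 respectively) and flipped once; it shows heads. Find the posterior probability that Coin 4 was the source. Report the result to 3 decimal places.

Posterior probability ≈ 0.225

P(heads|C1) = 0.42; P(heads|C2) = 0.85; P(heads|C3) = 0.54; P(heads|C4) = 0.46.
Prior × likelihood for each source: 0.38·0.42=0.1596, 0.12·0.85=0.1020, 0.25·0.54=0.1350, 0.25·0.46=0.1150. Summing gives P(heads) = 0.51160.
P(Coin 4 | heads) = 0.1150 / 0.51160 = 0.225.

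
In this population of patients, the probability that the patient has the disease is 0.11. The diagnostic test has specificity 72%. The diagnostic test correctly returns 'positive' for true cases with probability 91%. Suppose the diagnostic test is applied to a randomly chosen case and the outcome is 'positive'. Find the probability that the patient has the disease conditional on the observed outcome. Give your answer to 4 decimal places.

P(H | E) ≈ 0.2866

Write H for 'the patient has the disease'. Prior odds H:¬H = 0.11/0.89 = 0.12360. For the 'positive' outcome, the likelihood ratio is 0.91/0.28 = 3.2500.
Posterior odds = 0.12360 × 3.2500 = 0.40169, so P(H|E) = 0.40169/(1+0.40169) = 0.2866.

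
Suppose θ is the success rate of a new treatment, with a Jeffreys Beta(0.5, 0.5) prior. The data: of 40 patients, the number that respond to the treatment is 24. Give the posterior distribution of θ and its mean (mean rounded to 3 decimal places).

Posterior: Beta(24.5, 16.5); mean ≈ 0.598

The binomial likelihood is conjugate to the Beta prior: with 24 successes and 16 failures, the posterior is Beta(0.5+24, 0.5+16) = Beta(24.5, 16.5).
E[θ | data] = 24.5/(24.5+16.5) = 0.598.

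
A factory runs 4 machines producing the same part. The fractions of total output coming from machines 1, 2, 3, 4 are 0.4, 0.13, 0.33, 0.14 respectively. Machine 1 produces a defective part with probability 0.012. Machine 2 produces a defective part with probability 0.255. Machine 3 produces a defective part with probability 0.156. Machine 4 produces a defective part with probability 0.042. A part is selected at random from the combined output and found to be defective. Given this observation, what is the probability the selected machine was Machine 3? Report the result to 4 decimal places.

Posterior probability ≈ 0.5401

Tabulate prior·likelihood by source: [1] prior 0.4, lik 0.012, product 0.004800; [2] prior 0.13, lik 0.255, product 0.03315; [3] prior 0.33, lik 0.156, product 0.05148; [4] prior 0.14, lik 0.042, product 0.005880.
Normalizing constant = 0.095310; the posterior for Machine 3 is its product over the sum, 0.05148/0.095310 = 0.5401.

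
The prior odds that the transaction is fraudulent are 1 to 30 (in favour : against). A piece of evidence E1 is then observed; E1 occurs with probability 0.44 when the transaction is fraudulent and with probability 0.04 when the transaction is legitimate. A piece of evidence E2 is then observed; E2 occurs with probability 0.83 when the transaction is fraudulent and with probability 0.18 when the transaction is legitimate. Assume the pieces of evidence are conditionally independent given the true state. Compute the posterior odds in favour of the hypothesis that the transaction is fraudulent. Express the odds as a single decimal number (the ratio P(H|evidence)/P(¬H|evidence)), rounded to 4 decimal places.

Prior odds = 1/30 = 0.033333. In log-odds, ln(0.033333) = -3.4012.
Add log likelihood ratios: ln(11.000) + ln(4.6111) = 3.9264.
Posterior log-odds = 0.52517, so posterior odds = exp(0.52517) = 1.6907.

Posterior odds ≈ 1.6907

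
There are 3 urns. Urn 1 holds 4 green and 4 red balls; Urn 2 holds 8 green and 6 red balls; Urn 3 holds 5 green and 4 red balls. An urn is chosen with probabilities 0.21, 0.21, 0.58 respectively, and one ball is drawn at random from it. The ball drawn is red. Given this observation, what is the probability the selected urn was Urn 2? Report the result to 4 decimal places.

Tabulate prior·likelihood by source: [1] prior 0.21, lik 0.5, product 0.1050; [2] prior 0.21, lik 0.4286, product 0.09000; [3] prior 0.58, lik 0.4444, product 0.2578.
Normalizing constant = 0.45278; the posterior for Urn 2 is its product over the sum, 0.09000/0.45278 = 0.1988.

Posterior probability ≈ 0.1988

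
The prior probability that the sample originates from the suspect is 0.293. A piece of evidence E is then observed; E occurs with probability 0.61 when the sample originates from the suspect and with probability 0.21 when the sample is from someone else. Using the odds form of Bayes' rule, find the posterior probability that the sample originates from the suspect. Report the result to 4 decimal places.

Posterior probability ≈ 0.5462

Prior odds = 0.293/(1−0.293) = 0.41443.
Likelihood ratio for E = 0.61/0.21 = 2.9048.
Posterior odds = prior odds × LR = 1.2038.
Posterior probability = odds/(1+odds) = 1.2038/2.2038 = 0.5462.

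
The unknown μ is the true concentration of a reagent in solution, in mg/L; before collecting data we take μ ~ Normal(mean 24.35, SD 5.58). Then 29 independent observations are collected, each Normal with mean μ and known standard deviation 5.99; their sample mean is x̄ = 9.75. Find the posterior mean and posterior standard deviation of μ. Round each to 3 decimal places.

Prior precision 1/τ₀² = 1/5.58² = 0.0321168; data precision n/σ² = 29/5.99² = 0.808247.
Posterior precision = 0.0321168 + 0.808247 = 0.840364, giving posterior SD = 1/√0.840364 = 1.091.
Posterior mean = (0.0321168·24.35 + 0.808247·9.75) / 0.840364 = 10.308.

Posterior mean ≈ 10.308; posterior SD ≈ 1.091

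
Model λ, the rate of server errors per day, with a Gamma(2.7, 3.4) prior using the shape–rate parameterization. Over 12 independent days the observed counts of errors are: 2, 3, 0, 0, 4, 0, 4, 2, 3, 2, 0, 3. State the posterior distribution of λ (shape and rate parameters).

Posterior: Gamma(shape=25.7, rate=15.4)

The Poisson likelihood adds the total count to the shape and the number of exposure periods to the rate. Here ∑xᵢ = 23 and n = 12, so shape 2.7→25.7 and rate 3.4→15.4.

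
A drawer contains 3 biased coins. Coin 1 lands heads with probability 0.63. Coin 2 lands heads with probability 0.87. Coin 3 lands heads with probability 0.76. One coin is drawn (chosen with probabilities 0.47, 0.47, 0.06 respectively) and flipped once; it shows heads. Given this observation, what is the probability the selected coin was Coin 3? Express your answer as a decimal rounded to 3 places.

Posterior probability ≈ 0.061

P(heads|C1) = 0.63; P(heads|C2) = 0.87; P(heads|C3) = 0.76.
Prior × likelihood for each source: 0.47·0.63=0.2961, 0.47·0.87=0.4089, 0.06·0.76=0.04560. Summing gives P(heads) = 0.75060.
P(Coin 3 | heads) = 0.04560 / 0.75060 = 0.061.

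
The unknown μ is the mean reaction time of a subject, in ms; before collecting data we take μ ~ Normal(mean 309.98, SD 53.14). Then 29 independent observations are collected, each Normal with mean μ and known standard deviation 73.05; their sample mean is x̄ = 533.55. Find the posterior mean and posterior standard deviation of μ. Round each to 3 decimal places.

With known σ, the Normal prior is conjugate. Weight on the data is w = (n/σ²)/(n/σ² + 1/τ₀²) = 0.00543447/(0.00543447+0.00035413) = 0.93882.
Posterior mean = w·x̄ + (1−w)·μ₀ = 0.93882·533.55 + 0.061176·309.98 = 519.873. Posterior variance = 1/(0.00543447+0.00035413) = 172.753, so SD = 13.144.

Posterior mean ≈ 519.873; posterior SD ≈ 13.144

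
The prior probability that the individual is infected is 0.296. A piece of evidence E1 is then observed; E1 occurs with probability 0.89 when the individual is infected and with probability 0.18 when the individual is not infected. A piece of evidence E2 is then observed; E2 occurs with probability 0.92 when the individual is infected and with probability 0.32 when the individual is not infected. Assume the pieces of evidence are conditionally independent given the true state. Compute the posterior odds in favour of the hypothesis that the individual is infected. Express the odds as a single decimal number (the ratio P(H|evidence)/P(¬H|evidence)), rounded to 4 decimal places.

Prior odds = 0.296/(1−0.296) = 0.42045. In log-odds, ln(0.42045) = -0.86642.
Add log likelihood ratios: ln(4.9444) + ln(2.8750) = 2.6543.
Posterior log-odds = 1.7879, so posterior odds = exp(1.7879) = 5.9769.

Posterior odds ≈ 5.9769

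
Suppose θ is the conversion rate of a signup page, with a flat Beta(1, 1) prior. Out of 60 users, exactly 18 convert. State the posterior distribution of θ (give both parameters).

Observing 18 successes and 42 failures updates Beta(1, 1) by adding the success and failure counts to the two shape parameters: α = 1+18 = 19, β = 1+42 = 43.

Posterior: Beta(19, 43)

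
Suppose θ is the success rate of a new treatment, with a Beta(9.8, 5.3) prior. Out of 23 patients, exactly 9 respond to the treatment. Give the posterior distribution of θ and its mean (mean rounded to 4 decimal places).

Observing 9 successes and 14 failures updates Beta(9.8, 5.3) by adding the success and failure counts to the two shape parameters: α = 9.8+9 = 18.8, β = 5.3+14 = 19.3.
Posterior mean = α/(α+β) = 18.8/38.1 = 0.4934.

Posterior: Beta(18.8, 19.3); mean ≈ 0.4934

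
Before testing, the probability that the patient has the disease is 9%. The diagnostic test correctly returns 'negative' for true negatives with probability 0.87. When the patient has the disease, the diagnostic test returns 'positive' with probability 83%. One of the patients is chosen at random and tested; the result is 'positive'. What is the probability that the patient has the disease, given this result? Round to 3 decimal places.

P(H | E) ≈ 0.387

Write H for 'the patient has the disease'. Prior odds H:¬H = 0.09/0.91 = 0.098901. For the 'positive' outcome, the likelihood ratio is 0.83/0.13 = 6.3846.
Posterior odds = 0.098901 × 6.3846 = 0.63145, so P(H|E) = 0.63145/(1+0.63145) = 0.387.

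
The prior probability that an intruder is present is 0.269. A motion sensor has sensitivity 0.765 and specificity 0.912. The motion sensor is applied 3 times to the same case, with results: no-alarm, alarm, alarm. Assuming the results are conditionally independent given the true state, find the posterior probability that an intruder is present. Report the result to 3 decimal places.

Posterior P(H) ≈ 0.878

With H the event that an intruder is present, the joint likelihood of the observed sequence is P(data|H) = 0.235·0.765·0.765 = 0.13753 and P(data|¬H) = 0.912·0.088·0.088 = 0.0070625.
Bayes: P(H|data) = 0.269·0.13753 / (0.269·0.13753 + 0.731·0.0070625) = 0.036995/0.042158 = 0.8775.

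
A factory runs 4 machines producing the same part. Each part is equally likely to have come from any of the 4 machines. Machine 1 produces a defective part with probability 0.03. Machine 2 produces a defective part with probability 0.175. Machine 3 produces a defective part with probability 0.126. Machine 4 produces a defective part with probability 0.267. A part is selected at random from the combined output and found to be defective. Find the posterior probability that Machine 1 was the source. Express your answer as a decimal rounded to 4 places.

Posterior probability ≈ 0.0502

P(defective|M1) = 0.03; P(defective|M2) = 0.175; P(defective|M3) = 0.126; P(defective|M4) = 0.267.
Prior × likelihood for each source: 0.25·0.03=0.007500, 0.25·0.175=0.04375, 0.25·0.126=0.03150, 0.25·0.267=0.06675. Summing gives P(defective) = 0.14950.
P(Machine 1 | defective) = 0.007500 / 0.14950 = 0.0502.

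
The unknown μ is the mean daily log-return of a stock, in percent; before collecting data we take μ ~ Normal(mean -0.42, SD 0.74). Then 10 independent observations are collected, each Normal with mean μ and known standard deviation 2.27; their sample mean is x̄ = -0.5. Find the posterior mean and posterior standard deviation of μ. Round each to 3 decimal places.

Posterior mean ≈ -0.461; posterior SD ≈ 0.515

Prior precision 1/τ₀² = 1/0.74² = 1.82615; data precision n/σ² = 10/2.27² = 1.94065.
Posterior precision = 1.82615 + 1.94065 = 3.76681, giving posterior SD = 1/√3.76681 = 0.515.
Posterior mean = (1.82615·-0.42 + 1.94065·-0.5) / 3.76681 = -0.461.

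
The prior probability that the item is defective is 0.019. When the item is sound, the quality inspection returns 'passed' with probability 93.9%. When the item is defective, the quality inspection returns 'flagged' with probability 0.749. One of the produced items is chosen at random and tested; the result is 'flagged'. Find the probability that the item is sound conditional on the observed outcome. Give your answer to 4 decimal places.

Let H be the event that the item is defective. P(H) = 0.019, so P(¬H) = 0.981. With E the 'flagged' result, P(E|H) = 0.749 and P(E|¬H) = 0.061.
P(E) = 0.749·0.019 + 0.061·0.981 = 0.014231 + 0.059841 = 0.074072.
By Bayes' theorem, P(H|E) = 0.014231 / 0.074072 = 0.1921. Hence P(¬H|E) = 1 − 0.1921 = 0.8079.

P(¬H | E) ≈ 0.8079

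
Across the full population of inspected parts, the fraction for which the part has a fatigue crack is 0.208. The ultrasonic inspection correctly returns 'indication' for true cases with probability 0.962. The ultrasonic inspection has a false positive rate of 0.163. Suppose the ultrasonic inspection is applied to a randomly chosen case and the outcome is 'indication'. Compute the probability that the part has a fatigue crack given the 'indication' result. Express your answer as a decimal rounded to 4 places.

P(H | E) ≈ 0.6078

Let H be the event that the part has a fatigue crack. P(H) = 0.208, so P(¬H) = 0.792. With E the 'indication' result, P(E|H) = 0.962 and P(E|¬H) = 0.163.
P(E) = 0.962·0.208 + 0.163·0.792 = 0.20010 + 0.12910 = 0.32919.
By Bayes' theorem, P(H|E) = 0.20010 / 0.32919 = 0.6078.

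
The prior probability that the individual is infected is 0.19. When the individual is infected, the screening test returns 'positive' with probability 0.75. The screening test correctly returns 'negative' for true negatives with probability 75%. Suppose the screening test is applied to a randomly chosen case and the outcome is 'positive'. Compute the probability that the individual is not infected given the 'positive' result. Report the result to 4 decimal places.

P(¬H | E) ≈ 0.5870

Let H be the event that the individual is infected. P(H) = 0.19, so P(¬H) = 0.81. With E the 'positive' result, P(E|H) = 0.75 and P(E|¬H) = 0.25.
P(E) = 0.75·0.19 + 0.25·0.81 = 0.14250 + 0.20250 = 0.34500.
By Bayes' theorem, P(H|E) = 0.14250 / 0.34500 = 0.4130. Hence P(¬H|E) = 1 − 0.4130 = 0.5870.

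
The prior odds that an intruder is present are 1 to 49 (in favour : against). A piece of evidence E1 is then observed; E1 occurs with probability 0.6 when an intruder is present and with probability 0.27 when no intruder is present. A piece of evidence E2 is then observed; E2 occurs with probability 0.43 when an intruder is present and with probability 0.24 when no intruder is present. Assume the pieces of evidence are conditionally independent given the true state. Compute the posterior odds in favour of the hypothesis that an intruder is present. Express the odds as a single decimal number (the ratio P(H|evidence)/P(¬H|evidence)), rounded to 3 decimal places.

Posterior odds ≈ 0.081

Prior odds = 1/49 = 0.020408.
Likelihood ratio for E1 = 0.6/0.27 = 2.2222.
Likelihood ratio for E2 = 0.43/0.24 = 1.7917.
Posterior odds = prior odds × LR₁ × LR₂ = 0.081255.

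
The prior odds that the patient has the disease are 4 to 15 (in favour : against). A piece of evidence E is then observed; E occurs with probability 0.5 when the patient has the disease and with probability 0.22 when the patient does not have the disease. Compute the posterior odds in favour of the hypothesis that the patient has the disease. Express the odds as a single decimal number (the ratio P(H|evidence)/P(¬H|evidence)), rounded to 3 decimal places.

Posterior odds ≈ 0.606

Prior odds = 4/15 = 0.26667. In log-odds, ln(0.26667) = -1.3218.
Add log likelihood ratio: ln(2.2727) = 0.82098.
Posterior log-odds = -0.50078, so posterior odds = exp(-0.50078) = 0.60606.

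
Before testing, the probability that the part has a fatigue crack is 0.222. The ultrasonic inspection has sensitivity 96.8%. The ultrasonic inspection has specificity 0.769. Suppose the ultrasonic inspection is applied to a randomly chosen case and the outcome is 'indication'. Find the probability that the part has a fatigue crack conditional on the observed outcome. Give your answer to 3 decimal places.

Write H for 'the part has a fatigue crack'. Prior odds H:¬H = 0.222/0.778 = 0.28535. For the 'indication' outcome, the likelihood ratio is 0.968/0.231 = 4.1905.
Posterior odds = 0.28535 × 4.1905 = 1.1957, so P(H|E) = 1.1957/(1+1.1957) = 0.545.

P(H | E) ≈ 0.545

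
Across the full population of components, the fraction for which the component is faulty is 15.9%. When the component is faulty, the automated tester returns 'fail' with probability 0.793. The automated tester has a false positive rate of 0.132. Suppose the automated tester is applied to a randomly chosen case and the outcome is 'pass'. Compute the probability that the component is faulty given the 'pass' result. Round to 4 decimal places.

Write H for 'the component is faulty'. Prior odds H:¬H = 0.159/0.841 = 0.18906. For the 'pass' outcome, the likelihood ratio is 0.207/0.868 = 0.23848.
Posterior odds = 0.18906 × 0.23848 = 0.045087, so P(H|E) = 0.045087/(1+0.045087) = 0.0431.

P(H | E) ≈ 0.0431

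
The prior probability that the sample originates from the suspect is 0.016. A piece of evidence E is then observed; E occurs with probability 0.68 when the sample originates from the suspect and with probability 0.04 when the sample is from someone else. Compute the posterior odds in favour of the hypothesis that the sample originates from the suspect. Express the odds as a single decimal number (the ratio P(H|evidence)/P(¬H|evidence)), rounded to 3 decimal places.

Posterior odds ≈ 0.276

Prior odds = 0.016/(1−0.016) = 0.016260.
Likelihood ratio for E = 0.68/0.04 = 17.000.
Posterior odds = prior odds × LR = 0.27642.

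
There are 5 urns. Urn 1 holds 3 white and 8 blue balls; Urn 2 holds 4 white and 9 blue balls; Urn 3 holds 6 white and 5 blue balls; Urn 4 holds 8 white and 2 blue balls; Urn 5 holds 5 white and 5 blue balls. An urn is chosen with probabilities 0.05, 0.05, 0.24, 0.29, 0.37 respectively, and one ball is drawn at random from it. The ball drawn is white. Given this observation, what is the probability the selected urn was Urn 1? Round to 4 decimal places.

Tabulate prior·likelihood by source: [1] prior 0.05, lik 0.2727, product 0.01364; [2] prior 0.05, lik 0.3077, product 0.01538; [3] prior 0.24, lik 0.5455, product 0.1309; [4] prior 0.29, lik 0.8, product 0.2320; [5] prior 0.37, lik 0.5, product 0.1850.
Normalizing constant = 0.57693; the posterior for Urn 1 is its product over the sum, 0.01364/0.57693 = 0.0236.

Posterior probability ≈ 0.0236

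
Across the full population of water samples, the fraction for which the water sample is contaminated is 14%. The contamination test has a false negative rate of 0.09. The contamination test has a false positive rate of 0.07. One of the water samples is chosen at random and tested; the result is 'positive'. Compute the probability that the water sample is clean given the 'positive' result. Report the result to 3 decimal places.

Write H for 'the water sample is contaminated'. Prior odds H:¬H = 0.14/0.86 = 0.16279. For the 'positive' outcome, the likelihood ratio is 0.91/0.07 = 13.000.
Posterior odds = 0.16279 × 13.000 = 2.1163, so P(H|E) = 2.1163/(1+2.1163) = 0.679. Then P(¬H|E) = 1 − 0.679 = 0.321.

P(¬H | E) ≈ 0.321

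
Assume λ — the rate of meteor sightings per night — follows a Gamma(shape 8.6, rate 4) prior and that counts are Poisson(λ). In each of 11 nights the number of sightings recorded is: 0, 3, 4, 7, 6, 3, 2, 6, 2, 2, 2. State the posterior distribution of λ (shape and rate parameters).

Total count ∑xᵢ = 37 over n = 11 nights.
Gamma is conjugate to the Poisson likelihood: posterior is Gamma(shape = 8.6+37 = 45.6, rate = 4+11 = 15).

Posterior: Gamma(shape=45.6, rate=15)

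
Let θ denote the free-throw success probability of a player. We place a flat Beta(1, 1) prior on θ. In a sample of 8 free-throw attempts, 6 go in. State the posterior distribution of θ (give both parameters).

Observing 6 successes and 2 failures updates Beta(1, 1) by adding the success and failure counts to the two shape parameters: α = 1+6 = 7, β = 1+2 = 3.

Posterior: Beta(7, 3)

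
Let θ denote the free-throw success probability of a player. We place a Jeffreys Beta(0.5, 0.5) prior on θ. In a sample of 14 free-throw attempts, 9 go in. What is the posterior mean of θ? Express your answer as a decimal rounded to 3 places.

Observing 9 successes and 5 failures updates Beta(0.5, 0.5) by adding the success and failure counts to the two shape parameters: α = 0.5+9 = 9.5, β = 0.5+5 = 5.5.
E[θ | data] = 9.5/(9.5+5.5) = 0.633.

Posterior mean ≈ 0.633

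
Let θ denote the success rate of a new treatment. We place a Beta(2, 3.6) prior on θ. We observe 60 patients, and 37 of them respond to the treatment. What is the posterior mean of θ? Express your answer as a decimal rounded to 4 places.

The binomial likelihood is conjugate to the Beta prior: with 37 successes and 23 failures, the posterior is Beta(2+37, 3.6+23) = Beta(39, 26.6).
E[θ | data] = 39/(39+26.6) = 0.5945.

Posterior mean ≈ 0.5945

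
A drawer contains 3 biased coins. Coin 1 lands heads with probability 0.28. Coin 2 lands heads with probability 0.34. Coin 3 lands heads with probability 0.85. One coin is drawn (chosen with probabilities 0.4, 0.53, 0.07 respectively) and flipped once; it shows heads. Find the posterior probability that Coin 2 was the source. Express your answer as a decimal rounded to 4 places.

Tabulate prior·likelihood by source: [1] prior 0.4, lik 0.28, product 0.1120; [2] prior 0.53, lik 0.34, product 0.1802; [3] prior 0.07, lik 0.85, product 0.05950.
Normalizing constant = 0.35170; the posterior for Coin 2 is its product over the sum, 0.1802/0.35170 = 0.5124.

Posterior probability ≈ 0.5124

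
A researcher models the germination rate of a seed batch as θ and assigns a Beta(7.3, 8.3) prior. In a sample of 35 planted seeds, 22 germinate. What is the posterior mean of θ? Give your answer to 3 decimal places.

Posterior mean ≈ 0.579

Observing 22 successes and 13 failures updates Beta(7.3, 8.3) by adding the success and failure counts to the two shape parameters: α = 7.3+22 = 29.3, β = 8.3+13 = 21.3.
Posterior mean = α/(α+β) = 29.3/50.6 = 0.579.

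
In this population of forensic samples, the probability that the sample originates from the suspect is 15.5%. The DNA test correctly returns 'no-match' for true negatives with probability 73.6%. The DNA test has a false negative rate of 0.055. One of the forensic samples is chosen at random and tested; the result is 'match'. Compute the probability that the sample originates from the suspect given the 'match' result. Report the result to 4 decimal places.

P(H | E) ≈ 0.3964

Write H for 'the sample originates from the suspect'. Prior odds H:¬H = 0.155/0.845 = 0.18343. For the 'match' outcome, the likelihood ratio is 0.945/0.264 = 3.5795.
Posterior odds = 0.18343 × 3.5795 = 0.65660, so P(H|E) = 0.65660/(1+0.65660) = 0.3964.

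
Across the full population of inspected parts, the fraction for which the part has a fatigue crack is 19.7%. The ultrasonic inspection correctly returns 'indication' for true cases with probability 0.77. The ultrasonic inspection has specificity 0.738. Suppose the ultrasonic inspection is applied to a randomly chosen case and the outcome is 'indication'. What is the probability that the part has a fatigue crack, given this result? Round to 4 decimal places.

P(H | E) ≈ 0.4189

Let H be the event that the part has a fatigue crack. P(H) = 0.197, so P(¬H) = 0.803. With E the 'indication' result, P(E|H) = 0.77 and P(E|¬H) = 0.262.
P(E) = 0.77·0.197 + 0.262·0.803 = 0.15169 + 0.21039 = 0.36208.
By Bayes' theorem, P(H|E) = 0.15169 / 0.36208 = 0.4189.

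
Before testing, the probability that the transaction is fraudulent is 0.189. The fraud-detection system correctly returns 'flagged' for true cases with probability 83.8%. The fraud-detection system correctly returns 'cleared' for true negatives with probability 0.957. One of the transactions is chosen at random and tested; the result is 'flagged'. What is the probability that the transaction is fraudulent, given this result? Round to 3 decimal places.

Let H be the event that the transaction is fraudulent. P(H) = 0.189, so P(¬H) = 0.811. With E the 'flagged' result, P(E|H) = 0.838 and P(E|¬H) = 0.043.
P(E) = 0.838·0.189 + 0.043·0.811 = 0.15838 + 0.034873 = 0.19325.
By Bayes' theorem, P(H|E) = 0.15838 / 0.19325 = 0.820.

P(H | E) ≈ 0.820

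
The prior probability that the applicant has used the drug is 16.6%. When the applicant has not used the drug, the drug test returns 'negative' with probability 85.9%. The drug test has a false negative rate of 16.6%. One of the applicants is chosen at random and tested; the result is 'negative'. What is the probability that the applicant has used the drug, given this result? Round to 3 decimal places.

Let H be the event that the applicant has used the drug. P(H) = 0.166, so P(¬H) = 0.834. With E the 'negative' result, P(E|H) = 0.166 and P(E|¬H) = 0.859.
P(E) = 0.166·0.166 + 0.859·0.834 = 0.027556 + 0.71641 = 0.74396.
By Bayes' theorem, P(H|E) = 0.027556 / 0.74396 = 0.037.

P(H | E) ≈ 0.037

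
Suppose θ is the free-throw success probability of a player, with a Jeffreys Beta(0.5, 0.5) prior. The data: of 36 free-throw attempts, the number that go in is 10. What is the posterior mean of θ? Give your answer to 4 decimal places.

Observing 10 successes and 26 failures updates Beta(0.5, 0.5) by adding the success and failure counts to the two shape parameters: α = 0.5+10 = 10.5, β = 0.5+26 = 26.5.
E[θ | data] = 10.5/(10.5+26.5) = 0.2838.

Posterior mean ≈ 0.2838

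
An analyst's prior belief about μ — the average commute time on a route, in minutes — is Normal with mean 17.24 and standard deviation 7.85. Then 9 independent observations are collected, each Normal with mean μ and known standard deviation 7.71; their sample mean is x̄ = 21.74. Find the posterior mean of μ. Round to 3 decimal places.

With known σ, the Normal prior is conjugate. Weight on the data is w = (n/σ²)/(n/σ² + 1/τ₀²) = 0.151403/(0.151403+0.0162278) = 0.90319.
Posterior mean = w·x̄ + (1−w)·μ₀ = 0.90319·21.74 + 0.096807·17.24 = 21.304.

Posterior mean ≈ 21.304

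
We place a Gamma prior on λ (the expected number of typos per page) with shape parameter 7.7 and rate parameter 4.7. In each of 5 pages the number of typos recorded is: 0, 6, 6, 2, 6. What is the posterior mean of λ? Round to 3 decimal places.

Posterior mean ≈ 2.856

The Poisson likelihood adds the total count to the shape and the number of exposure periods to the rate. Here ∑xᵢ = 20 and n = 5, so shape 7.7→27.7 and rate 4.7→9.7.
E[λ | data] = 27.7/9.7 = 2.856.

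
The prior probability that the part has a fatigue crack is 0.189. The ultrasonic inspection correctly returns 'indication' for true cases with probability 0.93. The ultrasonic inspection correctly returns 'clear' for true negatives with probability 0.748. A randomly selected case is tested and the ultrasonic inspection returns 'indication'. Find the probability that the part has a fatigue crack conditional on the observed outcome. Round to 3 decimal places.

P(H | E) ≈ 0.462

Let H be the event that the part has a fatigue crack. P(H) = 0.189, so P(¬H) = 0.811. With E the 'indication' result, P(E|H) = 0.93 and P(E|¬H) = 0.252.
P(E) = 0.93·0.189 + 0.252·0.811 = 0.17577 + 0.20437 = 0.38014.
By Bayes' theorem, P(H|E) = 0.17577 / 0.38014 = 0.462.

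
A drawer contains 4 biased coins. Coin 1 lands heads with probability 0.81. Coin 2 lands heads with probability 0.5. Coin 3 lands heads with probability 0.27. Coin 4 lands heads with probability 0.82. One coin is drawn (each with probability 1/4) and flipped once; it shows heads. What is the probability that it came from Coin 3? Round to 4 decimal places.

Posterior probability ≈ 0.1125

Tabulate prior·likelihood by source: [1] prior 0.25, lik 0.81, product 0.2025; [2] prior 0.25, lik 0.5, product 0.1250; [3] prior 0.25, lik 0.27, product 0.06750; [4] prior 0.25, lik 0.82, product 0.2050.
Normalizing constant = 0.60000; the posterior for Coin 3 is its product over the sum, 0.06750/0.60000 = 0.1125.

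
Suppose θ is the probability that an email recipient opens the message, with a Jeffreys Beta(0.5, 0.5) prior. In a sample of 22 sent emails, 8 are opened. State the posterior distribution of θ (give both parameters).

Observing 8 successes and 14 failures updates Beta(0.5, 0.5) by adding the success and failure counts to the two shape parameters: α = 0.5+8 = 8.5, β = 0.5+14 = 14.5.

Posterior: Beta(8.5, 14.5)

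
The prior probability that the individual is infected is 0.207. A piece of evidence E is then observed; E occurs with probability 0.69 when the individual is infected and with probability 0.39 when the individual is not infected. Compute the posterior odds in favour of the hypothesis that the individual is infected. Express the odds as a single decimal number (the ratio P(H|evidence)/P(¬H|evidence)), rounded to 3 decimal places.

Prior odds = 0.207/(1−0.207) = 0.26103.
Likelihood ratio for E = 0.69/0.39 = 1.7692.
Posterior odds = prior odds × LR = 0.46183.

Posterior odds ≈ 0.462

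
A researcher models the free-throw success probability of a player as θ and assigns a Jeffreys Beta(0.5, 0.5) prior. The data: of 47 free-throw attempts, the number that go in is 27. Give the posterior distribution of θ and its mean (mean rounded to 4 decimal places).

Posterior: Beta(27.5, 20.5); mean ≈ 0.5729

Observing 27 successes and 20 failures updates Beta(0.5, 0.5) by adding the success and failure counts to the two shape parameters: α = 0.5+27 = 27.5, β = 0.5+20 = 20.5.
E[θ | data] = 27.5/(27.5+20.5) = 0.5729.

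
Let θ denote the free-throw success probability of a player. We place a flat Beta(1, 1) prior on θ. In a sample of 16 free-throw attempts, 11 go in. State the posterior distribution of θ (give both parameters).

The binomial likelihood is conjugate to the Beta prior: with 11 successes and 5 failures, the posterior is Beta(1+11, 1+5) = Beta(12, 6).

Posterior: Beta(12, 6)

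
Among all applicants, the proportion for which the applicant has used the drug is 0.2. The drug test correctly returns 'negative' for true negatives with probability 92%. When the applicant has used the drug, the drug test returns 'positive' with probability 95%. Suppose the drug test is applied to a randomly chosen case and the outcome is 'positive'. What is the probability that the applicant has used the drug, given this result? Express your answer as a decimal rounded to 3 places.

Let H be the event that the applicant has used the drug. P(H) = 0.2, so P(¬H) = 0.8. With E the 'positive' result, P(E|H) = 0.95 and P(E|¬H) = 0.08.
P(E) = 0.95·0.2 + 0.08·0.8 = 0.19000 + 0.064000 = 0.25400.
By Bayes' theorem, P(H|E) = 0.19000 / 0.25400 = 0.748.

P(H | E) ≈ 0.748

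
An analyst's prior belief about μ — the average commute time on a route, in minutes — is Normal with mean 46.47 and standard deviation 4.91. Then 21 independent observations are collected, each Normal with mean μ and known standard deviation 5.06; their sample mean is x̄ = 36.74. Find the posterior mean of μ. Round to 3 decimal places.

With known σ, the Normal prior is conjugate. Weight on the data is w = (n/σ²)/(n/σ² + 1/τ₀²) = 0.820197/(0.820197+0.0414798) = 0.95186.
Posterior mean = w·x̄ + (1−w)·μ₀ = 0.95186·36.74 + 0.048138·46.47 = 37.208.

Posterior mean ≈ 37.208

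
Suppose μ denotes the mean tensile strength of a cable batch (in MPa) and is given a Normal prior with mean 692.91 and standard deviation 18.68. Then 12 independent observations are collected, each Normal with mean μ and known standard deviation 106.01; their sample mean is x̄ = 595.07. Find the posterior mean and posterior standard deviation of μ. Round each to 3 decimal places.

Posterior mean ≈ 666.351; posterior SD ≈ 15.944

With known σ, the Normal prior is conjugate. Weight on the data is w = (n/σ²)/(n/σ² + 1/τ₀²) = 0.00106779/(0.00106779+0.00286580) = 0.27145.
Posterior mean = w·x̄ + (1−w)·μ₀ = 0.27145·595.07 + 0.72855·692.91 = 666.351. Posterior variance = 1/(0.00106779+0.00286580) = 254.220, so SD = 15.944.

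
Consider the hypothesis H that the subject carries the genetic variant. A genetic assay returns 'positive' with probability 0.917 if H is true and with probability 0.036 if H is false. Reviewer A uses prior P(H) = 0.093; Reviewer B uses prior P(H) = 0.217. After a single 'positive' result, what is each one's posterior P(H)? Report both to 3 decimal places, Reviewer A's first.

Reviewer A: 0.723; Reviewer B: 0.876

The likelihood ratio for a 'positive' result is 0.917/0.036 = 25.472.
Reviewer A: prior odds 0.093/0.907 = 0.10254; posterior odds 2.6118; posterior probability 0.723.
Reviewer B: prior odds 0.217/0.783 = 0.27714; posterior odds 7.0594; posterior probability 0.876.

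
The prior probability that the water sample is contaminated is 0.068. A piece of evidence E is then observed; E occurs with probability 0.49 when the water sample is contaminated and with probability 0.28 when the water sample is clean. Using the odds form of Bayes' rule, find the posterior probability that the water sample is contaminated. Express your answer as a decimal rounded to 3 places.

Prior odds = 0.068/(1−0.068) = 0.072961. In log-odds, ln(0.072961) = -2.6178.
Add log likelihood ratio: ln(1.7500) = 0.55962.
Posterior log-odds = -2.0582, so posterior odds = exp(-2.0582) = 0.12768. Converting, P(H|E) = 0.12768/1.1277 = 0.113.

Posterior probability ≈ 0.113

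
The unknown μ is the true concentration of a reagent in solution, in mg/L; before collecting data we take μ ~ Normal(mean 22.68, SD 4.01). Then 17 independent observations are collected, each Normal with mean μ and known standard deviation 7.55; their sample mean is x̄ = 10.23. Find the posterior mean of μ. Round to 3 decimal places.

Posterior mean ≈ 12.378

Prior precision 1/τ₀² = 1/4.01² = 0.0621887; data precision n/σ² = 17/7.55² = 0.298233.
Posterior precision = 0.0621887 + 0.298233 = 0.360421.
Posterior mean = (0.0621887·22.68 + 0.298233·10.23) / 0.360421 = 12.378.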